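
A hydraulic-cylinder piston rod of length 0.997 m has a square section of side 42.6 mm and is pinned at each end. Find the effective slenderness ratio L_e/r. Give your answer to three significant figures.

λ ≈ 81.1

For a square r = a/√12 = 42.6/√12 = 12.30 mm
L_e = K·L = 1 × 0.997 m = 0.9970 m = 997.00 mm
λ = L_e / r_min = 997.00 / 12.30 = 81.1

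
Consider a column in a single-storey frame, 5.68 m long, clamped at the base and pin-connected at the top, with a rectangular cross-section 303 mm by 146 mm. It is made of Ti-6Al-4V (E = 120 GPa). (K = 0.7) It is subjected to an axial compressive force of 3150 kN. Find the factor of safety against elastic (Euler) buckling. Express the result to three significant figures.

n ≈ 1.87

Buckling occurs about the weak axis: I_min = h·b³/12 with b = 146 mm (the shorter side).
I_min = 303×146³/12 = 7.858×10^7 mm⁴
I = 7.858×10^7 mm⁴ = 7.858×10^-5 m⁴
Effective length L_e = K·L = 0.7 × 5.68 = 3.976 m
P_cr = π²EI / L_e² = π² × 120×10⁹ × 7.858×10^-5 / 3.976² = 5.887×10^6 N
Factor of safety n = P_cr / P = 5887.2 / 3150 = 1.87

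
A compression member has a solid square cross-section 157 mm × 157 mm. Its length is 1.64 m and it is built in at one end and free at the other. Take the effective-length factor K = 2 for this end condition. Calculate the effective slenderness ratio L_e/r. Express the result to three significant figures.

I = a⁴/12 = 157⁴/12 = 5.063×10^7 mm⁴
A = 2.465×10^4 mm²;  r_min = √(I/A) = √(5.063×10^7/2.465×10^4) = 45.32 mm
L_e = K·L = 2 × 1.64 m = 3.280 m = 3280.0 mm
λ = L_e / r_min = 3280.0 / 45.32 = 72.4

λ ≈ 72.4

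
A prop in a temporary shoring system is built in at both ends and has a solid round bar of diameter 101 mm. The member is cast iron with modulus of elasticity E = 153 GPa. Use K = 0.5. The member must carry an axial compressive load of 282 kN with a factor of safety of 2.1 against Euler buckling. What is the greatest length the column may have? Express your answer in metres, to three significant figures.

L_max ≈ 7.22 m

I = πd⁴/64 = π×101⁴/64 = 5.108×10^6 mm⁴
I = 5.108×10^-6 m⁴
Required critical load P_cr = n·P = 2.1 × 282 = 592.2 kN = 5.922×10^5 N
From P_cr = π²EI/(K·L)²:  L = (1/K)·√(π²EI/P_cr) = (1/0.5)·√(π²×1.53×10^11×5.108×10^-6/5.922×10^5)
L = 7.22 m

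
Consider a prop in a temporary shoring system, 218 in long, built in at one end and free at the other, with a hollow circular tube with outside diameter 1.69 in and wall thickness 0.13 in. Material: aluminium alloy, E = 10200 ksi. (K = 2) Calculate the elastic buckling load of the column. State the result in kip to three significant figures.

P_cr ≈ 0.103 kip

Inner diameter d_i = 1.69 − 2×0.13 = 1.430 in
I = π(d_o⁴ − d_i⁴)/64 = π(1.69⁴ − 1.430⁴)/64 = 0.1952 in⁴
Effective length L_e = K·L = 2 × 218 = 436.0 in
P_cr = π²EI / L_e² = π² × 10200×10³ × 0.1952 / 436.0² = 103.3 lb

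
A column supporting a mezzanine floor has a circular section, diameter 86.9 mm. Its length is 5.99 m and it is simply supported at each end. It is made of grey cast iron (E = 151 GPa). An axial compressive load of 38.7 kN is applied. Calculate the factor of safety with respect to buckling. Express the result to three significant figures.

n ≈ 3.00

I = πd⁴/64 = π×86.9⁴/64 = 2.799×10^6 mm⁴
I = 2.799×10^6 mm⁴ = 2.799×10^-6 m⁴
Effective length L_e = K·L = 1 × 5.99 = 5.990 m
P_cr = π²EI / L_e² = π² × 151×10⁹ × 2.799×10^-6 / 5.990² = 1.163×10^5 N
Factor of safety n = P_cr / P = 116.27 / 38.7 = 3.00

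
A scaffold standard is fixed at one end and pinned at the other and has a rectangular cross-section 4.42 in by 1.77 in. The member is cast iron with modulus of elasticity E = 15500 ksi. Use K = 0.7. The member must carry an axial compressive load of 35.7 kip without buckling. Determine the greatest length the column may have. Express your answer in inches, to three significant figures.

L_max ≈ 134 in

Buckling occurs about the weak axis: I_min = h·b³/12 with b = 1.77 in (the shorter side).
I_min = 4.42×1.77³/12 = 2.042 in⁴
At the buckling limit P_cr = P = 3.570×10^4 lb
From P_cr = π²EI/(K·L)²:  L = (1/K)·√(π²EI/P_cr) = (1/0.7)·√(π²×1.55×10^7×2.042/3.570×10^4)
L = 134 in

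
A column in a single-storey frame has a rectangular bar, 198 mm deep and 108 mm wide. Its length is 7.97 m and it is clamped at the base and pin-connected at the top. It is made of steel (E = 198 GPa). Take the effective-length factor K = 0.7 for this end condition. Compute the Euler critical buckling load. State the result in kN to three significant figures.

Buckling occurs about the weak axis: I_min = h·b³/12 with b = 108 mm (the shorter side).
I_min = 198×108³/12 = 2.079×10^7 mm⁴
I = 2.079×10^7 mm⁴ = 2.079×10^-5 m⁴
Effective length L_e = K·L = 0.7 × 7.97 = 5.579 m
P_cr = π²EI / L_e² = π² × 198×10⁹ × 2.079×10^-5 / 5.579² = 1.305×10^6 N

P_cr ≈ 1300 kN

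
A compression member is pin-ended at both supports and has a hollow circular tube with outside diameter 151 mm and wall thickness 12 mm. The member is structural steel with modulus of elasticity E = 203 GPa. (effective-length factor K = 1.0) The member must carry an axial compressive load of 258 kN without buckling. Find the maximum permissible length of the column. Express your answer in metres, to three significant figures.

L_max ≈ 9.95 m

Inner diameter d_i = 151 − 2×12 = 127.0 mm
I = π(d_o⁴ − d_i⁴)/64 = π(151⁴ − 127.0⁴)/64 = 1.275×10^7 mm⁴
I = 1.275×10^-5 m⁴
At the buckling limit P_cr = P = 2.580×10^5 N
From P_cr = π²EI/(K·L)²:  L = (1/K)·√(π²EI/P_cr) = (1/1)·√(π²×2.03×10^11×1.275×10^-5/2.580×10^5)
L = 9.95 m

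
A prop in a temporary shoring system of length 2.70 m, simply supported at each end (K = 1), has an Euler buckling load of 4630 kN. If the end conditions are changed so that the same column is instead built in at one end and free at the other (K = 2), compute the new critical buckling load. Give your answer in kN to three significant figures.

P_cr ∝ 1/K², so P_cr,new = P_cr,old × (K_old/K_new)² = 4630 × (1/2)²
= 4630 × 0.2500 = 1160 kN

P_cr ≈ 1160 kN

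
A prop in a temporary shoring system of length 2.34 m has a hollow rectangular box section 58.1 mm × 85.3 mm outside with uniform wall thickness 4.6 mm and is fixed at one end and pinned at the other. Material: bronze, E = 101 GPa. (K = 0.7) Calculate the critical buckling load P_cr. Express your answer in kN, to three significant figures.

P_cr ≈ 242 kN

Inner dimensions: h_i = 85.3 − 2×4.6 = 76.10 mm, b_i = 58.1 − 2×4.6 = 48.90 mm
Weak-axis I_min = (h_o·b_o³ − h_i·b_i³)/12 with b_o = 58.1, b_i = 48.90 mm (shorter outer/inner sides).
I_min = (85.3×58.1³ − 76.10×48.90³)/12 = 6.526×10^5 mm⁴
I = 6.526×10^5 mm⁴ = 6.526×10^-7 m⁴
Effective length L_e = K·L = 0.7 × 2.34 = 1.638 m
P_cr = π²EI / L_e² = π² × 101×10⁹ × 6.526×10^-7 / 1.638² = 2.425×10^5 N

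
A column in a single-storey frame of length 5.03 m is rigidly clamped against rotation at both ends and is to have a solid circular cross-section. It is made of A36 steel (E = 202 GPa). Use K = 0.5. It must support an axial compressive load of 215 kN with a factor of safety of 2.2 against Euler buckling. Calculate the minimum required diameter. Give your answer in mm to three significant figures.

Required P_cr = n·P = 2.2 × 215 = 473.0 kN
L_e = K·L = 0.5 × 5.03 = 2.515 m
Required I = P_cr·L_e²/(π²E) = 4.730×10^5 × 2.515² / (π² × 2.02×10^11) = 1.501×10^-6 m⁴
I_req = 1.501×10^6 mm⁴
Solid circle: I = πd⁴/64  ⇒  d = (64I/π)^(1/4) = (64×1.501×10^6/π)^(1/4) = 74.4 mm

d ≈ 74.4 mm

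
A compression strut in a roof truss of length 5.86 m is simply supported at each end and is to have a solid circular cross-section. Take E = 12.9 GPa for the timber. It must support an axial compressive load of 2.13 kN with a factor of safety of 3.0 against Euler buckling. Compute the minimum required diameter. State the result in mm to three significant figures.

d ≈ 77.0 mm

Required P_cr = n·P = 3.0 × 2.13 = 6.390 kN
L_e = K·L = 1 × 5.86 = 5.860 m
Required I = P_cr·L_e²/(π²E) = 6.390×10^3 × 5.860² / (π² × 1.29×10^10) = 1.723×10^-6 m⁴
I_req = 1.723×10^6 mm⁴
Solid circle: I = πd⁴/64  ⇒  d = (64I/π)^(1/4) = (64×1.723×10^6/π)^(1/4) = 77.0 mm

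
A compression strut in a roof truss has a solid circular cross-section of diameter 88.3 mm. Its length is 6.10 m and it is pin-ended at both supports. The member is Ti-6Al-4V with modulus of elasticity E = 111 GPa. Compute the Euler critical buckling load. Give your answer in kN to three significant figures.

P_cr ≈ 87.9 kN

I = πd⁴/64 = π×88.3⁴/64 = 2.984×10^6 mm⁴
I = 2.984×10^6 mm⁴ = 2.984×10^-6 m⁴
Effective length L_e = K·L = 1 × 6.10 = 6.100 m
P_cr = π²EI / L_e² = π² × 111×10⁹ × 2.984×10^-6 / 6.100² = 8.786×10^4 N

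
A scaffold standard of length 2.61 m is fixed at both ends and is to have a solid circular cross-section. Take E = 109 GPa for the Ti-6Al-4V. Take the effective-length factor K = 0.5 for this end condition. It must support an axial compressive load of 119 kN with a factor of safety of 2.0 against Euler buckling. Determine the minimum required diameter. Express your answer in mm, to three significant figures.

d ≈ 52.6 mm

Required P_cr = n·P = 2.0 × 119 = 238.0 kN
L_e = K·L = 0.5 × 2.61 = 1.305 m
Required I = P_cr·L_e²/(π²E) = 2.380×10^5 × 1.305² / (π² × 1.09×10^11) = 3.768×10^-7 m⁴
I_req = 3.768×10^5 mm⁴
Solid circle: I = πd⁴/64  ⇒  d = (64I/π)^(1/4) = (64×3.768×10^5/π)^(1/4) = 52.6 mm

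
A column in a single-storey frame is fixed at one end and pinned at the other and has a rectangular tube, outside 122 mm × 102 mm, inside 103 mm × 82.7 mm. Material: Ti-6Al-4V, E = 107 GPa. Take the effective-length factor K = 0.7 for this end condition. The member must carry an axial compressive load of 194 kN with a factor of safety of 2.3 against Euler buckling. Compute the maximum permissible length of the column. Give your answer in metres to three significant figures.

Weak-axis I_min = (h_o·b_o³ − h_i·b_i³)/12 with b_o = 102, b_i = 82.70 mm (shorter outer/inner sides).
I_min = (122×102³ − 103.0×82.70³)/12 = 5.934×10^6 mm⁴
I = 5.934×10^-6 m⁴
Required critical load P_cr = n·P = 2.3 × 194 = 446.2 kN = 4.462×10^5 N
From P_cr = π²EI/(K·L)²:  L = (1/K)·√(π²EI/P_cr) = (1/0.7)·√(π²×1.07×10^11×5.934×10^-6/4.462×10^5)
L = 5.35 m

L_max ≈ 5.35 m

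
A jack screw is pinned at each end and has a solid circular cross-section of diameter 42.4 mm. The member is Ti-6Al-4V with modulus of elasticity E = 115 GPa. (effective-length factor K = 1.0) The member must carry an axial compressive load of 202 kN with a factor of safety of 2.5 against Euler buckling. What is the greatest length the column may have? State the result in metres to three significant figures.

I = πd⁴/64 = π×42.4⁴/64 = 1.586×10^5 mm⁴
I = 1.586×10^-7 m⁴
Required critical load P_cr = n·P = 2.5 × 202 = 505.0 kN = 5.050×10^5 N
From P_cr = π²EI/(K·L)²:  L = (1/K)·√(π²EI/P_cr) = (1/1)·√(π²×1.15×10^11×1.586×10^-7/5.050×10^5)
L = 0.597 m

L_max ≈ 0.597 m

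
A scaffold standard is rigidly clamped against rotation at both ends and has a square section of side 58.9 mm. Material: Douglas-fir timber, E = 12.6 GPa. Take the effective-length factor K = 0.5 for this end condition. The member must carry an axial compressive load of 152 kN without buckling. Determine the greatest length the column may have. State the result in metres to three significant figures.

L_max ≈ 1.81 m

I = a⁴/12 = 58.9⁴/12 = 1.003×10^6 mm⁴
I = 1.003×10^-6 m⁴
At the buckling limit P_cr = P = 1.520×10^5 N
From P_cr = π²EI/(K·L)²:  L = (1/K)·√(π²EI/P_cr) = (1/0.5)·√(π²×1.26×10^10×1.003×10^-6/1.520×10^5)
L = 1.81 m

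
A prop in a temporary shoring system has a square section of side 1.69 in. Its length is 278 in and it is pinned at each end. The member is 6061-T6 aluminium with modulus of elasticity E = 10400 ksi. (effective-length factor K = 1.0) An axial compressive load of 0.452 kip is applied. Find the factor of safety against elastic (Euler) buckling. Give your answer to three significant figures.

n ≈ 2.00

I = a⁴/12 = 1.69⁴/12 = 0.6798 in⁴
Effective length L_e = K·L = 1 × 278 = 278.0 in
P_cr = π²EI / L_e² = π² × 10400×10³ × 0.6798 / 278.0² = 902.8 lb
Factor of safety n = P_cr / P = 0.90284 / 0.452 = 2.00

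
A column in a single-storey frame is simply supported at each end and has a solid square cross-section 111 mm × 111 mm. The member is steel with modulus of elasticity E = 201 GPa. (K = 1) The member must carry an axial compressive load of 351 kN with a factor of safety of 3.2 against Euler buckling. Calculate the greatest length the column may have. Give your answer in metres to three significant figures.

I = a⁴/12 = 111⁴/12 = 1.265×10^7 mm⁴
I = 1.265×10^-5 m⁴
Required critical load P_cr = n·P = 3.2 × 351 = 1123 kN = 1.123×10^6 N
From P_cr = π²EI/(K·L)²:  L = (1/K)·√(π²EI/P_cr) = (1/1)·√(π²×2.01×10^11×1.265×10^-5/1.123×10^6)
L = 4.73 m

L_max ≈ 4.73 m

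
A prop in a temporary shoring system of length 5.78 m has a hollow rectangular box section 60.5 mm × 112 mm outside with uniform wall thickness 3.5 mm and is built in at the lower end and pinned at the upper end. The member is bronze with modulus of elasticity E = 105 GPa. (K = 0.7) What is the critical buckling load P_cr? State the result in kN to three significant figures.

Inner dimensions: h_i = 112 − 2×3.5 = 105.0 mm, b_i = 60.5 − 2×3.5 = 53.50 mm
Weak-axis I_min = (h_o·b_o³ − h_i·b_i³)/12 with b_o = 60.5, b_i = 53.50 mm (shorter outer/inner sides).
I_min = (112×60.5³ − 105.0×53.50³)/12 = 7.269×10^5 mm⁴
I = 7.269×10^5 mm⁴ = 7.269×10^-7 m⁴
Effective length L_e = K·L = 0.7 × 5.78 = 4.046 m
P_cr = π²EI / L_e² = π² × 105×10⁹ × 7.269×10^-7 / 4.046² = 4.602×10^4 N

P_cr ≈ 46.0 kN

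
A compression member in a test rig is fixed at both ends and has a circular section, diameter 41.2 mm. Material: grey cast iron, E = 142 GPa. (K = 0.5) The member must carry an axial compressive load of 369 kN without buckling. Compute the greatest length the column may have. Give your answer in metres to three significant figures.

L_max ≈ 1.47 m

I = πd⁴/64 = π×41.2⁴/64 = 1.414×10^5 mm⁴
I = 1.414×10^-7 m⁴
At the buckling limit P_cr = P = 3.690×10^5 N
From P_cr = π²EI/(K·L)²:  L = (1/K)·√(π²EI/P_cr) = (1/0.5)·√(π²×1.42×10^11×1.414×10^-7/3.690×10^5)
L = 1.47 m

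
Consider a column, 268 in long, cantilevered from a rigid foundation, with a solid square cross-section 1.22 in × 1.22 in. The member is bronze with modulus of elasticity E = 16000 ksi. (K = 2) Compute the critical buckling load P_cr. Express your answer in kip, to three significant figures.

I = a⁴/12 = 1.22⁴/12 = 0.1846 in⁴
Effective length L_e = K·L = 2 × 268 = 536.0 in
P_cr = π²EI / L_e² = π² × 16000×10³ × 0.1846 / 536.0² = 101.5 lb

P_cr ≈ 0.101 kip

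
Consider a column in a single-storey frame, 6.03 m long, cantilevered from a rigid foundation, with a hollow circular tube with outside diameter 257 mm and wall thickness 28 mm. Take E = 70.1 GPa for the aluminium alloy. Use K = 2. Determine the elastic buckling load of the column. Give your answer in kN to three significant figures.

P_cr ≈ 638 kN

Inner diameter d_i = 257 − 2×28 = 201.0 mm
I = π(d_o⁴ − d_i⁴)/64 = π(257⁴ − 201.0⁴)/64 = 1.340×10^8 mm⁴
I = 1.340×10^8 mm⁴ = 1.340×10^-4 m⁴
Effective length L_e = K·L = 2 × 6.03 = 12.06 m
P_cr = π²EI / L_e² = π² × 70.1×10⁹ × 1.340×10^-4 / 12.06² = 6.375×10^5 N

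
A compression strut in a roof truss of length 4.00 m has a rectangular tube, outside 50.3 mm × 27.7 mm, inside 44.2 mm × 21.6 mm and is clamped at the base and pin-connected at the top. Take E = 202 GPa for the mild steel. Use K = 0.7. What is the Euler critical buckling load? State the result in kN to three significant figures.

P_cr ≈ 13.2 kN

Weak-axis I_min = (h_o·b_o³ − h_i·b_i³)/12 with b_o = 27.7, b_i = 21.60 mm (shorter outer/inner sides).
I_min = (50.3×27.7³ − 44.20×21.60³)/12 = 5.197×10^4 mm⁴
I = 5.197×10^4 mm⁴ = 5.197×10^-8 m⁴
Effective length L_e = K·L = 0.7 × 4.00 = 2.800 m
P_cr = π²EI / L_e² = π² × 202×10⁹ × 5.197×10^-8 / 2.800² = 1.322×10^4 N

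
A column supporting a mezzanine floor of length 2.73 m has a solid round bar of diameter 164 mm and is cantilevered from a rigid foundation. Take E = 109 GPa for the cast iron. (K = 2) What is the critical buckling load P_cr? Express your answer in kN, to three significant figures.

P_cr ≈ 1280 kN

I = πd⁴/64 = π×164⁴/64 = 3.551×10^7 mm⁴
I = 3.551×10^7 mm⁴ = 3.551×10^-5 m⁴
Effective length L_e = K·L = 2 × 2.73 = 5.460 m
P_cr = π²EI / L_e² = π² × 109×10⁹ × 3.551×10^-5 / 5.460² = 1.281×10^6 N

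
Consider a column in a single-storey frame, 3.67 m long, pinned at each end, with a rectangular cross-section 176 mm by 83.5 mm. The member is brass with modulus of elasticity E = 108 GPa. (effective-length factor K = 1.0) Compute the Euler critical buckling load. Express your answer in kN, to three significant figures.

Buckling occurs about the weak axis: I_min = h·b³/12 with b = 83.5 mm (the shorter side).
I_min = 176×83.5³/12 = 8.539×10^6 mm⁴
I = 8.539×10^6 mm⁴ = 8.539×10^-6 m⁴
Effective length L_e = K·L = 1 × 3.67 = 3.670 m
P_cr = π²EI / L_e² = π² × 108×10⁹ × 8.539×10^-6 / 3.670² = 6.757×10^5 N

P_cr ≈ 676 kN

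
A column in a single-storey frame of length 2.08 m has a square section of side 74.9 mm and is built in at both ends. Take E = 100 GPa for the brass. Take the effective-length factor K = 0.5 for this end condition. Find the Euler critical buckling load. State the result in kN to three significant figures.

P_cr ≈ 2390 kN

I = a⁴/12 = 74.9⁴/12 = 2.623×10^6 mm⁴
I = 2.623×10^6 mm⁴ = 2.623×10^-6 m⁴
Effective length L_e = K·L = 0.5 × 2.08 = 1.040 m
P_cr = π²EI / L_e² = π² × 100×10⁹ × 2.623×10^-6 / 1.040² = 2.393×10^6 N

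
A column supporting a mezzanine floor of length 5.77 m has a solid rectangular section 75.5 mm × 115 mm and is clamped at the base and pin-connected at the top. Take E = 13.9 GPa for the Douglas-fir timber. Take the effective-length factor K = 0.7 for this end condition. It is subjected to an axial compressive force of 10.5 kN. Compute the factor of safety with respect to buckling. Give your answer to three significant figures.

n ≈ 3.30

Buckling occurs about the weak axis: I_min = h·b³/12 with b = 75.5 mm (the shorter side).
I_min = 115×75.5³/12 = 4.124×10^6 mm⁴
I = 4.124×10^6 mm⁴ = 4.124×10^-6 m⁴
Effective length L_e = K·L = 0.7 × 5.77 = 4.039 m
P_cr = π²EI / L_e² = π² × 13.9×10⁹ × 4.124×10^-6 / 4.039² = 3.468×10^4 N
Factor of safety n = P_cr / P = 34.684 / 10.5 = 3.30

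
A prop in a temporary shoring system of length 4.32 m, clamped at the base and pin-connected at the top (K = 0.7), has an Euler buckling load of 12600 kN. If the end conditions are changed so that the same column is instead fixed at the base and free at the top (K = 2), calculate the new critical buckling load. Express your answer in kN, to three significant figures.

P_cr ≈ 1540 kN

P_cr ∝ 1/K², so P_cr,new = P_cr,old × (K_old/K_new)² = 12600 × (0.7/2)²
= 12600 × 0.1225 = 1540 kN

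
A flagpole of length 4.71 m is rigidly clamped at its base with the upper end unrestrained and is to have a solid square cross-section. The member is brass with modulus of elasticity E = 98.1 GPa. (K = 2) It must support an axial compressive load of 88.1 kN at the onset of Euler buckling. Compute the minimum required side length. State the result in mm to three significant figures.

L_e = K·L = 2 × 4.71 = 9.420 m
Required I = P_cr·L_e²/(π²E) = 8.810×10^4 × 9.420² / (π² × 9.81×10^10) = 8.074×10^-6 m⁴
I_req = 8.074×10^6 mm⁴
Solid square: I = a⁴/12  ⇒  a = (12I)^(1/4) = (12×8.074×10^6)^(1/4) = 99.2 mm

a ≈ 99.2 mm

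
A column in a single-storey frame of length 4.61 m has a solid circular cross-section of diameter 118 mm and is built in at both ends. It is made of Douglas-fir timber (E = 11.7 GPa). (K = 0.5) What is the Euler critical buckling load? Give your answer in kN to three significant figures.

P_cr ≈ 207 kN

I = πd⁴/64 = π×118⁴/64 = 9.517×10^6 mm⁴
I = 9.517×10^6 mm⁴ = 9.517×10^-6 m⁴
Effective length L_e = K·L = 0.5 × 4.61 = 2.305 m
P_cr = π²EI / L_e² = π² × 11.7×10⁹ × 9.517×10^-6 / 2.305² = 2.068×10^5 N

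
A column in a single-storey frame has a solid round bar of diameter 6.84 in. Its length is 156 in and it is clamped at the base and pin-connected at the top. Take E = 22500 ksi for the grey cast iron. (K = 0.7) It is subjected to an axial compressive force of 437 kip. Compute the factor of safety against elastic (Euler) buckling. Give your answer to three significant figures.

n ≈ 4.58

I = πd⁴/64 = π×6.84⁴/64 = 107.4 in⁴
Effective length L_e = K·L = 0.7 × 156 = 109.2 in
P_cr = π²EI / L_e² = π² × 22500×10³ × 107.4 / 109.2² = 2.001×10^6 lb
Factor of safety n = P_cr / P = 2000.9 / 437 = 4.58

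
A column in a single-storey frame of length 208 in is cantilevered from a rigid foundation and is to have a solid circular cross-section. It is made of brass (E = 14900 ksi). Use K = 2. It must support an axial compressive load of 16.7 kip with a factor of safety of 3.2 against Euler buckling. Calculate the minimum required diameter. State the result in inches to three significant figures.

d ≈ 5.98 in

Required P_cr = n·P = 3.2 × 16.7 = 53.44 kip
L_e = K·L = 2 × 208 = 416.0 in
Required I = P_cr·L_e²/(π²E) = 5.344×10^4 × 416.0² / (π² × 1.49×10^7) = 62.89 in⁴
Solid circle: I = πd⁴/64  ⇒  d = (64I/π)^(1/4) = (64×62.89/π)^(1/4) = 5.98 in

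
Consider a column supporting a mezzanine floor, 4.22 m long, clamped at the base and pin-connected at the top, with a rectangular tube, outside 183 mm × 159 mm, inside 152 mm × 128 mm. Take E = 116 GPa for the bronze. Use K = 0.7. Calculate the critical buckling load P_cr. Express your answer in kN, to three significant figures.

P_cr ≈ 4560 kN

Weak-axis I_min = (h_o·b_o³ − h_i·b_i³)/12 with b_o = 159, b_i = 128.0 mm (shorter outer/inner sides).
I_min = (183×159³ − 152.0×128.0³)/12 = 3.474×10^7 mm⁴
I = 3.474×10^7 mm⁴ = 3.474×10^-5 m⁴
Effective length L_e = K·L = 0.7 × 4.22 = 2.954 m
P_cr = π²EI / L_e² = π² × 116×10⁹ × 3.474×10^-5 / 2.954² = 4.557×10^6 N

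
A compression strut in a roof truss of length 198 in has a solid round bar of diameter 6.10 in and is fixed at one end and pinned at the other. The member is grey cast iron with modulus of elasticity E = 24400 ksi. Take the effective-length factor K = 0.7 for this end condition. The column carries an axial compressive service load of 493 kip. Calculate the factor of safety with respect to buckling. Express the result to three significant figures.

n ≈ 1.73

I = πd⁴/64 = π×6.10⁴/64 = 67.97 in⁴
Effective length L_e = K·L = 0.7 × 198 = 138.6 in
P_cr = π²EI / L_e² = π² × 24400×10³ × 67.97 / 138.6² = 8.520×10^5 lb
Factor of safety n = P_cr / P = 852.03 / 493 = 1.73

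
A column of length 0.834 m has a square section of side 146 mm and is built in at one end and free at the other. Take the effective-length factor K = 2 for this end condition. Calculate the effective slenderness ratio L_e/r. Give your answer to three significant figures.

For a square r = a/√12 = 146/√12 = 42.15 mm
L_e = K·L = 2 × 0.834 m = 1.668 m = 1668.0 mm
λ = L_e / r_min = 1668.0 / 42.15 = 39.6

λ ≈ 39.6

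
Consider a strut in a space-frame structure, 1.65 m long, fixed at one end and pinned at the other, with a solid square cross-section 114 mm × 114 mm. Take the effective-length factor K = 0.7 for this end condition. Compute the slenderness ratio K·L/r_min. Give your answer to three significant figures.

For a square r = a/√12 = 114/√12 = 32.91 mm
L_e = K·L = 0.7 × 1.65 m = 1.155 m = 1155.0 mm
λ = L_e / r_min = 1155.0 / 32.91 = 35.1

λ ≈ 35.1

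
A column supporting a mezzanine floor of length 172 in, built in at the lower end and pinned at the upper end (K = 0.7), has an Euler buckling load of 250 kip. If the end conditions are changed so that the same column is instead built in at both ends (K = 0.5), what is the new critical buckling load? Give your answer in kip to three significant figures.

P_cr ≈ 490 kip

P_cr ∝ 1/K², so P_cr,new = P_cr,old × (K_old/K_new)² = 250 × (0.7/0.5)²
= 250 × 1.960 = 490 kip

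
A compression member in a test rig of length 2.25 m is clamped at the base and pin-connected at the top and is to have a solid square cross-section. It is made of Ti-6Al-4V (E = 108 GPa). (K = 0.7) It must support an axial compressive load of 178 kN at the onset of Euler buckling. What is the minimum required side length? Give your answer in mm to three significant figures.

L_e = K·L = 0.7 × 2.25 = 1.575 m
Required I = P_cr·L_e²/(π²E) = 1.780×10^5 × 1.575² / (π² × 1.08×10^11) = 4.142×10^-7 m⁴
I_req = 4.142×10^5 mm⁴
Solid square: I = a⁴/12  ⇒  a = (12I)^(1/4) = (12×4.142×10^5)^(1/4) = 47.2 mm

a ≈ 47.2 mm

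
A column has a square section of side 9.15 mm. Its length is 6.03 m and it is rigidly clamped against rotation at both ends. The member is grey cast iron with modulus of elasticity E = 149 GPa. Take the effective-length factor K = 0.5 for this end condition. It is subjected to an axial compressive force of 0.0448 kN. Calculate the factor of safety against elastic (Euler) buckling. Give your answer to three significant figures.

n ≈ 2.11

I = a⁴/12 = 9.15⁴/12 = 584.1 mm⁴
I = 584.1 mm⁴ = 5.841×10^-10 m⁴
Effective length L_e = K·L = 0.5 × 6.03 = 3.015 m
P_cr = π²EI / L_e² = π² × 149×10⁹ × 5.841×10^-10 / 3.015² = 94.50 N
Factor of safety n = P_cr / P = 0.094496 / 0.0448 = 2.11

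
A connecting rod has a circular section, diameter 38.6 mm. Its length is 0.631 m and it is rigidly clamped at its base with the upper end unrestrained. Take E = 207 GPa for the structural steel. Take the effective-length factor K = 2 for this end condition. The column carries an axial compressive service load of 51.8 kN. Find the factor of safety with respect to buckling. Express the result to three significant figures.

n ≈ 2.70

I = πd⁴/64 = π×38.6⁴/64 = 1.090×10^5 mm⁴
I = 1.090×10^5 mm⁴ = 1.090×10^-7 m⁴
Effective length L_e = K·L = 2 × 0.631 = 1.262 m
P_cr = π²EI / L_e² = π² × 207×10⁹ × 1.090×10^-7 / 1.262² = 1.398×10^5 N
Factor of safety n = P_cr / P = 139.79 / 51.8 = 2.70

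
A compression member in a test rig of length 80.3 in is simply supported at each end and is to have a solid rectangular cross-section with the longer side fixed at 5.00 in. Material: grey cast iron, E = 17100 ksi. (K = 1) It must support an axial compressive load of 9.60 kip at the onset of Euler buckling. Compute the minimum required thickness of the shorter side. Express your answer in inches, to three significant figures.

L_e = K·L = 1 × 80.3 = 80.30 in
Required I = P_cr·L_e²/(π²E) = 9.600×10^3 × 80.30² / (π² × 1.71×10^7) = 0.3668 in⁴
Rectangle, weak axis: I_min = h·b³/12 with h = 5.00 in fixed  ⇒  b = (12I/h)^(1/3) = 0.958 in

b ≈ 0.958 in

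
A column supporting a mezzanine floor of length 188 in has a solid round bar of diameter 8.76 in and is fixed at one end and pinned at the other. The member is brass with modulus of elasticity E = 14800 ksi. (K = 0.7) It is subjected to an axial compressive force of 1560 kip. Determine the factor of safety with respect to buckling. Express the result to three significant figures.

n ≈ 1.56

I = πd⁴/64 = π×8.76⁴/64 = 289.1 in⁴
Effective length L_e = K·L = 0.7 × 188 = 131.6 in
P_cr = π²EI / L_e² = π² × 14800×10³ × 289.1 / 131.6² = 2.438×10^6 lb
Factor of safety n = P_cr / P = 2438.0 / 1560 = 1.56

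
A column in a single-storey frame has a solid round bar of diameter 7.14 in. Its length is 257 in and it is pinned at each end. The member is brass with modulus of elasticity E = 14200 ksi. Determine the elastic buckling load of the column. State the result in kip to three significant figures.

I = πd⁴/64 = π×7.14⁴/64 = 127.6 in⁴
Effective length L_e = K·L = 1 × 257 = 257.0 in
P_cr = π²EI / L_e² = π² × 14200×10³ × 127.6 / 257.0² = 2.707×10^5 lb

P_cr ≈ 271 kip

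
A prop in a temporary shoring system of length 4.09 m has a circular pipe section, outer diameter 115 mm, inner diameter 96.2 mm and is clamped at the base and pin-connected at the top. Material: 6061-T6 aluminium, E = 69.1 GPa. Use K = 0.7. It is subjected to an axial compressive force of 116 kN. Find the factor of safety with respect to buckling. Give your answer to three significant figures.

n ≈ 3.14

d_o = 115 mm, d_i = 96.2 mm
I = π(d_o⁴ − d_i⁴)/64 = π(115⁴ − 96.20⁴)/64 = 4.381×10^6 mm⁴
I = 4.381×10^6 mm⁴ = 4.381×10^-6 m⁴
Effective length L_e = K·L = 0.7 × 4.09 = 2.863 m
P_cr = π²EI / L_e² = π² × 69.1×10⁹ × 4.381×10^-6 / 2.863² = 3.645×10^5 N
Factor of safety n = P_cr / P = 364.54 / 116 = 3.14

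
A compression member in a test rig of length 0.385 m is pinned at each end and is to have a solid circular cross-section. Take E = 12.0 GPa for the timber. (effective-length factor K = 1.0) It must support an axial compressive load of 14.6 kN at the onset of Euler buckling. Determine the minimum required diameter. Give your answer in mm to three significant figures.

L_e = K·L = 1 × 0.385 = 0.3850 m
Required I = P_cr·L_e²/(π²E) = 1.460×10^4 × 0.3850² / (π² × 1.20×10^10) = 1.827×10^-8 m⁴
I_req = 1.827×10^4 mm⁴
Solid circle: I = πd⁴/64  ⇒  d = (64I/π)^(1/4) = (64×1.827×10^4/π)^(1/4) = 24.7 mm

d ≈ 24.7 mm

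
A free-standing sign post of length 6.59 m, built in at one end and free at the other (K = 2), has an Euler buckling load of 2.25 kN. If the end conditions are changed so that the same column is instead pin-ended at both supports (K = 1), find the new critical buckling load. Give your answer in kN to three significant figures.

P_cr ≈ 9.00 kN

P_cr ∝ 1/K², so P_cr,new = P_cr,old × (K_old/K_new)² = 2.25 × (2/1)²
= 2.25 × 4.000 = 9.00 kN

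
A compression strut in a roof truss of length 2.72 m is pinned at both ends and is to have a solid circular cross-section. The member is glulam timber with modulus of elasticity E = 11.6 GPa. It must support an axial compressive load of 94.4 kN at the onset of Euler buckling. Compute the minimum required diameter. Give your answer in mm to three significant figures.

d ≈ 106 mm

L_e = K·L = 1 × 2.72 = 2.720 m
Required I = P_cr·L_e²/(π²E) = 9.440×10^4 × 2.720² / (π² × 1.16×10^10) = 6.100×10^-6 m⁴
I_req = 6.100×10^6 mm⁴
Solid circle: I = πd⁴/64  ⇒  d = (64I/π)^(1/4) = (64×6.100×10^6/π)^(1/4) = 106 mm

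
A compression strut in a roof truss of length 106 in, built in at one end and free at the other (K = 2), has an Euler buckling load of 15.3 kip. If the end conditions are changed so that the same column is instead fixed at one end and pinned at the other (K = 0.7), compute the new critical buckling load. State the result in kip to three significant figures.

P_cr ≈ 125 kip

P_cr ∝ 1/K², so P_cr,new = P_cr,old × (K_old/K_new)² = 15.3 × (2/0.7)²
= 15.3 × 8.163 = 125 kip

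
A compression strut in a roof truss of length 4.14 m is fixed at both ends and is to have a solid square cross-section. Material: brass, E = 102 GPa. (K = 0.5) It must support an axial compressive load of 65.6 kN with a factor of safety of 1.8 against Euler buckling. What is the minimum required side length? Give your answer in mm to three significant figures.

Required P_cr = n·P = 1.8 × 65.6 = 118.1 kN
L_e = K·L = 0.5 × 4.14 = 2.070 m
Required I = P_cr·L_e²/(π²E) = 1.181×10^5 × 2.070² / (π² × 1.02×10^11) = 5.026×10^-7 m⁴
I_req = 5.026×10^5 mm⁴
Solid square: I = a⁴/12  ⇒  a = (12I)^(1/4) = (12×5.026×10^5)^(1/4) = 49.6 mm

a ≈ 49.6 mm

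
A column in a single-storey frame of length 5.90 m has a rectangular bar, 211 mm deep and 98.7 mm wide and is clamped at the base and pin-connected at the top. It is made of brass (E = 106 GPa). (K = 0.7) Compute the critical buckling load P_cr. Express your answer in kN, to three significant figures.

Buckling occurs about the weak axis: I_min = h·b³/12 with b = 98.7 mm (the shorter side).
I_min = 211×98.7³/12 = 1.691×10^7 mm⁴
I = 1.691×10^7 mm⁴ = 1.691×10^-5 m⁴
Effective length L_e = K·L = 0.7 × 5.90 = 4.130 m
P_cr = π²EI / L_e² = π² × 106×10⁹ × 1.691×10^-5 / 4.130² = 1.037×10^6 N

P_cr ≈ 1040 kN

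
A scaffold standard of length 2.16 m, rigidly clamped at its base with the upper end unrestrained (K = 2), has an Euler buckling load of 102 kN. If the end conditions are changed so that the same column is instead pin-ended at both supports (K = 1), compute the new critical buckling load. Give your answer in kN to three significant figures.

P_cr ≈ 408 kN

P_cr ∝ 1/K², so P_cr,new = P_cr,old × (K_old/K_new)² = 102 × (2/1)²
= 102 × 4.000 = 408 kN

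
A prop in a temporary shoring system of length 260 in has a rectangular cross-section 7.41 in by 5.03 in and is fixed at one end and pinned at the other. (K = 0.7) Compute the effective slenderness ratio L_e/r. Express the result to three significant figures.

λ ≈ 125

For a rectangle r_min = b/√12 = 5.03/√12 = 1.452 in
L_e = K·L = 0.7 × 260 = 182.0 in
λ = L_e / r_min = 182.00 / 1.452 = 125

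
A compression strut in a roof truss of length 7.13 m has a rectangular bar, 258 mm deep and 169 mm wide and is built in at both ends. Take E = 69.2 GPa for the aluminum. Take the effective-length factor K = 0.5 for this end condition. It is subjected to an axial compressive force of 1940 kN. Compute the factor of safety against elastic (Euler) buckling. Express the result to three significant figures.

Buckling occurs about the weak axis: I_min = h·b³/12 with b = 169 mm (the shorter side).
I_min = 258×169³/12 = 1.038×10^8 mm⁴
I = 1.038×10^8 mm⁴ = 1.038×10^-4 m⁴
Effective length L_e = K·L = 0.5 × 7.13 = 3.565 m
P_cr = π²EI / L_e² = π² × 69.2×10⁹ × 1.038×10^-4 / 3.565² = 5.577×10^6 N
Factor of safety n = P_cr / P = 5576.8 / 1940 = 2.87

n ≈ 2.87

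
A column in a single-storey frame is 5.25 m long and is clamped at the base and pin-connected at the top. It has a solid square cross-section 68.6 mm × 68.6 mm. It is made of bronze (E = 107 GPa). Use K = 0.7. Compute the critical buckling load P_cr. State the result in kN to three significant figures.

I = a⁴/12 = 68.6⁴/12 = 1.846×10^6 mm⁴
I = 1.846×10^6 mm⁴ = 1.846×10^-6 m⁴
Effective length L_e = K·L = 0.7 × 5.25 = 3.675 m
P_cr = π²EI / L_e² = π² × 107×10⁹ × 1.846×10^-6 / 3.675² = 1.443×10^5 N

P_cr ≈ 144 kN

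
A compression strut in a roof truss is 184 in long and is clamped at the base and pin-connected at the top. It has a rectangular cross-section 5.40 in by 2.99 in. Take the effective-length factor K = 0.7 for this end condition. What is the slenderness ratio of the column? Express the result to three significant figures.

λ ≈ 149

Buckling occurs about the weak axis: I_min = h·b³/12 with b = 2.99 in (the shorter side).
I_min = 5.40×2.99³/12 = 12.03 in⁴
A = 16.15 in²;  r_min = √(I/A) = √(12.03/16.15) = 0.8631 in
L_e = K·L = 0.7 × 184 = 128.8 in
λ = L_e / r_min = 128.80 / 0.8631 = 149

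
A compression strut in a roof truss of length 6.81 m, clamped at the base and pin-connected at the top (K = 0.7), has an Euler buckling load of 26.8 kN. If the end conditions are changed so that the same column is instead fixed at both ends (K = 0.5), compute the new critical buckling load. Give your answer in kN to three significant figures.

P_cr ≈ 52.5 kN

P_cr ∝ 1/K², so P_cr,new = P_cr,old × (K_old/K_new)² = 26.8 × (0.7/0.5)²
= 26.8 × 1.960 = 52.5 kN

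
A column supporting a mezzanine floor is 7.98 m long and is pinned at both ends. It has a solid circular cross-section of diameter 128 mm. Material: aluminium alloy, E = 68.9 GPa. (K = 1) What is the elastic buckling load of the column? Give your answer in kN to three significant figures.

P_cr ≈ 141 kN

I = πd⁴/64 = π×128⁴/64 = 1.318×10^7 mm⁴
I = 1.318×10^7 mm⁴ = 1.318×10^-5 m⁴
Effective length L_e = K·L = 1 × 7.98 = 7.980 m
P_cr = π²EI / L_e² = π² × 68.9×10⁹ × 1.318×10^-5 / 7.980² = 1.407×10^5 N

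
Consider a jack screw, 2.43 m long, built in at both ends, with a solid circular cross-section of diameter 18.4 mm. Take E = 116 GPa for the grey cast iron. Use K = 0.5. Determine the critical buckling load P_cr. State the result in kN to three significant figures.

I = πd⁴/64 = π×18.4⁴/64 = 5.627×10^3 mm⁴
I = 5.627×10^3 mm⁴ = 5.627×10^-9 m⁴
Effective length L_e = K·L = 0.5 × 2.43 = 1.215 m
P_cr = π²EI / L_e² = π² × 116×10⁹ × 5.627×10^-9 / 1.215² = 4.364×10^3 N

P_cr ≈ 4.36 kN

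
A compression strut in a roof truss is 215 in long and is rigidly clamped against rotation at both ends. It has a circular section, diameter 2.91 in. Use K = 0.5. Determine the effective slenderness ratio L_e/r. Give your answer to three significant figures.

For a solid circle r = d/4 = 2.91/4 = 0.7275 in
L_e = K·L = 0.5 × 215 = 107.5 in
λ = L_e / r_min = 107.50 / 0.7275 = 148

λ ≈ 148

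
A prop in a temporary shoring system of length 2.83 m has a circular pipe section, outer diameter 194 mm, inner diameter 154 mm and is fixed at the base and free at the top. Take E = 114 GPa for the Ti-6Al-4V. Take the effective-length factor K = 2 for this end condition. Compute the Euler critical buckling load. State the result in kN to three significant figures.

d_o = 194 mm, d_i = 154 mm
I = π(d_o⁴ − d_i⁴)/64 = π(194⁴ − 154.0⁴)/64 = 4.192×10^7 mm⁴
I = 4.192×10^7 mm⁴ = 4.192×10^-5 m⁴
Effective length L_e = K·L = 2 × 2.83 = 5.660 m
P_cr = π²EI / L_e² = π² × 114×10⁹ × 4.192×10^-5 / 5.660² = 1.472×10^6 N

P_cr ≈ 1470 kN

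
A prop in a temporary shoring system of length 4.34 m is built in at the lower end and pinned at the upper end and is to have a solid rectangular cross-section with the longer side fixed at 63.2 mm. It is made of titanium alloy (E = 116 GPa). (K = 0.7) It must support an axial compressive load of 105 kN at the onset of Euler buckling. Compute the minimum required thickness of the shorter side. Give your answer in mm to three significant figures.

L_e = K·L = 0.7 × 4.34 = 3.038 m
Required I = P_cr·L_e²/(π²E) = 1.050×10^5 × 3.038² / (π² × 1.16×10^11) = 8.465×10^-7 m⁴
I_req = 8.465×10^5 mm⁴
Rectangle, weak axis: I_min = h·b³/12 with h = 63.2 mm fixed  ⇒  b = (12I/h)^(1/3) = 54.4 mm

b ≈ 54.4 mm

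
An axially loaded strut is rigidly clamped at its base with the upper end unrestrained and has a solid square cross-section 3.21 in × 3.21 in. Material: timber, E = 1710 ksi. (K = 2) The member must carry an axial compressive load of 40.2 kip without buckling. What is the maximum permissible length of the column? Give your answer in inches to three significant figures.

I = a⁴/12 = 3.21⁴/12 = 8.848 in⁴
At the buckling limit P_cr = P = 4.020×10^4 lb
From P_cr = π²EI/(K·L)²:  L = (1/K)·√(π²EI/P_cr) = (1/2)·√(π²×1.71×10^6×8.848/4.020×10^4)
L = 30.5 in

L_max ≈ 30.5 in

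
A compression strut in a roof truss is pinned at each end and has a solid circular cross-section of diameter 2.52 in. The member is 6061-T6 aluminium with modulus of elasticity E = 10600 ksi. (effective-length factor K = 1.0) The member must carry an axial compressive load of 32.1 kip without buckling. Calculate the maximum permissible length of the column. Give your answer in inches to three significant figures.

L_max ≈ 80.3 in

I = πd⁴/64 = π×2.52⁴/64 = 1.980 in⁴
At the buckling limit P_cr = P = 3.210×10^4 lb
From P_cr = π²EI/(K·L)²:  L = (1/K)·√(π²EI/P_cr) = (1/1)·√(π²×1.06×10^7×1.980/3.210×10^4)
L = 80.3 in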